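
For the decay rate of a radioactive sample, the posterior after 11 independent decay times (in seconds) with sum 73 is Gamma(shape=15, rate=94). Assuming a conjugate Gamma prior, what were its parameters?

Gamma(shape=4, rate=21)

Gamma–exponential conjugacy: posterior shape = α + n, posterior rate = β + Σtᵢ.
So α = 15 − 11 = 4 and β = 94 − 73 = 21.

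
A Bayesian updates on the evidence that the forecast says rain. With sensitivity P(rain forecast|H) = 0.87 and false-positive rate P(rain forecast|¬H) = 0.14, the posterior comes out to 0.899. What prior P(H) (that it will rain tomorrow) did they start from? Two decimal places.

In odds form, posterior odds = prior odds × likelihood ratio, so prior odds = posterior odds ÷ LR.
Posterior odds = 0.899/(1−0.899) = 8.9010. LR = 0.87/0.14 = 6.2143.
Prior odds = 8.9010/6.2143 = 1.4323, so P(H) = 1.4323/(1+1.4323) ≈ 0.59.

P(H) = 0.59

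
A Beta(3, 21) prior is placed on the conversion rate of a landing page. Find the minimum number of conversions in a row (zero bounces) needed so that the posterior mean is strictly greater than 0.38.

After k conversions and 0 bounces the posterior is Beta(3+k, 21), with mean (3+k)/(3+21+k).
Set (3+k)/(24+k) > 0.38 and solve: k > (0.38·24 − 3)/(1 − 0.38) = 9.871.
The smallest integer exceeding 9.871 is 10, and checking k=10: (13)/(34) = 0.3824 > 0.38.

k = 10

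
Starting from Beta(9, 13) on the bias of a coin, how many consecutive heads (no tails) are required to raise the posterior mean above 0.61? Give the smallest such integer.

k = 12

After k heads and 0 tails the posterior is Beta(9+k, 13), with mean (9+k)/(9+13+k).
Set (9+k)/(22+k) > 0.61 and solve: k > (0.61·22 − 9)/(1 − 0.61) = 11.333.
The smallest integer exceeding 11.333 is 12.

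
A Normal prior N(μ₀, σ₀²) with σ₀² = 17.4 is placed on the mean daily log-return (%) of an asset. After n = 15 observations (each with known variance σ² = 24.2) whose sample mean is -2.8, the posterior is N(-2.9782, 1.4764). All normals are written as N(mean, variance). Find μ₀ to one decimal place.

μ₀ = -4.9

The posterior mean is a precision-weighted average: μ_n = (τ₀μ₀ + τ_data·x̄)/(τ₀+τ_data), with τ₀=1/σ₀² and τ_data=n/σ².
Here τ₀ = 1/17.4 = 0.057471 and τ_data = 15/24.2 = 0.619835, so τ_n = 0.677306.
Rearranging for μ₀: μ₀ = (μ_n·τ_n − τ_data·x̄)/τ₀ = (-2.9782·0.677306 − 0.619835·-2.8) / 0.057471 = -0.281615/0.057471 ≈ -4.9.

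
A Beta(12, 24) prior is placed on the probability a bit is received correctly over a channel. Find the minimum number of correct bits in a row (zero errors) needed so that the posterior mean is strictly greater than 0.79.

k = 79

After k correct bits and 0 errors the posterior is Beta(12+k, 24), with mean (12+k)/(12+24+k).
Set (12+k)/(36+k) > 0.79 and solve: k > (0.79·36 − 12)/(1 − 0.79) = 78.286.
The smallest integer exceeding 78.286 is 79, and checking k=79: (91)/(115) = 0.7913 > 0.79.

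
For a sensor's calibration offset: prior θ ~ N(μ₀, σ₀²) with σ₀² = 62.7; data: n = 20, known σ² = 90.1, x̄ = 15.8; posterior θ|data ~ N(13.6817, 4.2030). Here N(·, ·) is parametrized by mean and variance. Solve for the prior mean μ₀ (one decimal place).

The posterior mean is a precision-weighted average: μ_n = (τ₀μ₀ + τ_data·x̄)/(τ₀+τ_data), with τ₀=1/σ₀² and τ_data=n/σ².
Here τ₀ = 1/62.7 = 0.015949 and τ_data = 20/90.1 = 0.221976, so τ_n = 0.237925.
Rearranging for μ₀: μ₀ = (μ_n·τ_n − τ_data·x̄)/τ₀ = (13.6817·0.237925 − 0.221976·15.8) / 0.015949 = -0.252002/0.015949 ≈ -15.8.

μ₀ = -15.8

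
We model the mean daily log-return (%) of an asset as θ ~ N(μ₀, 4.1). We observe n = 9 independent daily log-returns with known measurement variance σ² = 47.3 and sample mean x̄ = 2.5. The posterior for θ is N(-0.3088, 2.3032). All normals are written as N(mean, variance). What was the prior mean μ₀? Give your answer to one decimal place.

With known observation variance, the Normal–Normal posterior has precision τ_n = τ₀ + n/σ² and mean μ_n = (τ₀μ₀ + (n/σ²)x̄)/τ_n.
Here τ₀ = 1/4.1 = 0.243902 and τ_data = 9/47.3 = 0.190275, so τ_n = 0.434177.
Rearranging for μ₀: μ₀ = (μ_n·τ_n − τ_data·x̄)/τ₀ = (-0.3088·0.434177 − 0.190275·2.5) / 0.243902 = -0.609761/0.243902 ≈ -2.5.

μ₀ = -2.5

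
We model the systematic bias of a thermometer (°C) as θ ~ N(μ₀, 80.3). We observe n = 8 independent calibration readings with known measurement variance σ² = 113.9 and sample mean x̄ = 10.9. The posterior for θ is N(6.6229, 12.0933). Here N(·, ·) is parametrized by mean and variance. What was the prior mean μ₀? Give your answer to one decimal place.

The posterior mean is a precision-weighted average: μ_n = (τ₀μ₀ + τ_data·x̄)/(τ₀+τ_data), with τ₀=1/σ₀² and τ_data=n/σ².
Here τ₀ = 1/80.3 = 0.012453 and τ_data = 8/113.9 = 0.070237, so τ_n = 0.082690.
Rearranging for μ₀: μ₀ = (μ_n·τ_n − τ_data·x̄)/τ₀ = (6.6229·0.082690 − 0.070237·10.9) / 0.012453 = -0.217936/0.012453 ≈ -17.5.

μ₀ = -17.5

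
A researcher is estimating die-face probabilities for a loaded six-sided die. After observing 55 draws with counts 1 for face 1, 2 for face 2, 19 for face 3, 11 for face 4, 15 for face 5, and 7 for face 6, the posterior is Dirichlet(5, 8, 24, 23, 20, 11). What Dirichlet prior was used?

For a Dirichlet(α) prior with multinomial counts c, the posterior is Dirichlet(α + c) componentwise.
Subtract each count from the matching posterior parameter: 5−1=4, 8−2=6, 24−19=5, 23−11=12, 20−15=5, 11−7=4.

Dirichlet(4, 6, 5, 12, 5, 4)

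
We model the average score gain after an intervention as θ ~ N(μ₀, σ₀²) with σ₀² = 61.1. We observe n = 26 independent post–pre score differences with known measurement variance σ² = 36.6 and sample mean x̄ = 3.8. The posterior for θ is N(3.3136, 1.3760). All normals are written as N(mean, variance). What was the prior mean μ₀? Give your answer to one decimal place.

With known observation variance, the Normal–Normal posterior has precision τ_n = τ₀ + n/σ² and mean μ_n = (τ₀μ₀ + (n/σ²)x̄)/τ_n.
Here τ₀ = 1/61.1 = 0.016367 and τ_data = 26/36.6 = 0.710383, so τ_n = 0.726750.
Rearranging for μ₀: μ₀ = (μ_n·τ_n − τ_data·x̄)/τ₀ = (3.3136·0.726750 − 0.710383·3.8) / 0.016367 = -0.291297/0.016367 ≈ -17.8.

μ₀ = -17.8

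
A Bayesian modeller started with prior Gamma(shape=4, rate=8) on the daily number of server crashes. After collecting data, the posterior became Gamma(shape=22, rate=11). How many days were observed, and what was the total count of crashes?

Gamma–Poisson conjugacy: posterior shape = α + Σxᵢ, posterior rate = β + n.
Matching: Σxᵢ = 22 − 4 = 18 and n = 11 − 8 = 3.

n = 3 days with total 18 crashes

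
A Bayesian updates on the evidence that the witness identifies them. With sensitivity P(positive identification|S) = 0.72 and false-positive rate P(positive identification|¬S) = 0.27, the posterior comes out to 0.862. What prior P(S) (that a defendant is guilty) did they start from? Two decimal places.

P(S) = 0.70

In odds form, posterior odds = prior odds × likelihood ratio, so prior odds = posterior odds ÷ LR.
Posterior odds = 0.862/(1−0.862) = 6.2464. LR = 0.72/0.27 = 2.6667.
Prior odds = 6.2464/2.6667 = 2.3424, so P(S) = 2.3424/(1+2.3424) ≈ 0.70.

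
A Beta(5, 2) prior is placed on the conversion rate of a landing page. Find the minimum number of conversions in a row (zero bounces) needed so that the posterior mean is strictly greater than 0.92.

k = 19

After k conversions and 0 bounces the posterior is Beta(5+k, 2), with mean (5+k)/(5+2+k).
Set (5+k)/(7+k) > 0.92 and solve: k > (0.92·7 − 5)/(1 − 0.92) = 18.000.
The smallest integer exceeding 18.000 is 19, and checking k=19: (24)/(26) = 0.9231 > 0.92.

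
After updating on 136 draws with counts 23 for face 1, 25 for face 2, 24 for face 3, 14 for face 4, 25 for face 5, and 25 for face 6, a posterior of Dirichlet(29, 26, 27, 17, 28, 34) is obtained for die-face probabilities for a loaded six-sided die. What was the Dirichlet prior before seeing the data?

For a Dirichlet(α) prior with multinomial counts c, the posterior is Dirichlet(α + c) componentwise.
Subtract each count from the matching posterior parameter: 29−23=6, 26−25=1, 27−24=3, 17−14=3, 28−25=3, 34−25=9.

Dirichlet(6, 1, 3, 3, 3, 9)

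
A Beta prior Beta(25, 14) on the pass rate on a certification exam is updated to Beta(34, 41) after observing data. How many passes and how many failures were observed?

9 passes and 27 failures

Beta is conjugate to the binomial likelihood: posterior = Beta(α+s, β+f).
So s = 34 − 25 = 9 and f = 41 − 14 = 27.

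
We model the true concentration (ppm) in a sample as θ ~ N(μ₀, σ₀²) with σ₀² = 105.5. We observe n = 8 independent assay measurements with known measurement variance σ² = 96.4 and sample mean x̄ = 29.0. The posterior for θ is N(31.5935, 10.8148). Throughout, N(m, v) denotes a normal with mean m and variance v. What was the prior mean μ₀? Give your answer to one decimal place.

With known observation variance, the Normal–Normal posterior has precision τ_n = τ₀ + n/σ² and mean μ_n = (τ₀μ₀ + (n/σ²)x̄)/τ_n.
Here τ₀ = 1/105.5 = 0.009479 and τ_data = 8/96.4 = 0.082988, so τ_n = 0.092467.
Rearranging for μ₀: μ₀ = (μ_n·τ_n − τ_data·x̄)/τ₀ = (31.5935·0.092467 − 0.082988·29.0) / 0.009479 = 0.514704/0.009479 ≈ 54.3.

μ₀ = 54.3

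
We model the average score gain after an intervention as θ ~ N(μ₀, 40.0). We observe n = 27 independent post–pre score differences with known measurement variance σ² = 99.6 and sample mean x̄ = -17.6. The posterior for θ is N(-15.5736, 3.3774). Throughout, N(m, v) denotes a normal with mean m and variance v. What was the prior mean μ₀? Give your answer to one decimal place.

The posterior mean is a precision-weighted average: μ_n = (τ₀μ₀ + τ_data·x̄)/(τ₀+τ_data), with τ₀=1/σ₀² and τ_data=n/σ².
Here τ₀ = 1/40.0 = 0.025000 and τ_data = 27/99.6 = 0.271084, so τ_n = 0.296084.
Rearranging for μ₀: μ₀ = (μ_n·τ_n − τ_data·x̄)/τ₀ = (-15.5736·0.296084 − 0.271084·-17.6) / 0.025000 = 0.159985/0.025000 ≈ 6.4.

μ₀ = 6.4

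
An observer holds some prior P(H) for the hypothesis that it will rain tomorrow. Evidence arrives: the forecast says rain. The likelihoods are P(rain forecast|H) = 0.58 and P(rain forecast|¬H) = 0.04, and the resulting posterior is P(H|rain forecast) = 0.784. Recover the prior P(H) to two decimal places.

P(H) = 0.20

Bayes' rule in odds form gives O(H|E) = O(H)·[P(E|H)/P(E|¬H)], hence O(H) = O(H|E)/LR.
Posterior odds = 0.784/(1−0.784) = 3.6296. LR = 0.58/0.04 = 14.5000.
Prior odds = 3.6296/14.5000 = 0.2503, so P(H) = 0.2503/(1+0.2503) ≈ 0.20.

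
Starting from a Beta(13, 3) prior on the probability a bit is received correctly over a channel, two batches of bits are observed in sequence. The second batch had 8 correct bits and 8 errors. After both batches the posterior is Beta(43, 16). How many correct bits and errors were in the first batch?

22 correct bits and 5 errors

Sequential conjugate updates are equivalent to a single update on the pooled data, so total successes = posterior α − prior α and total failures = posterior β − prior β.
Total across both batches: 43−13=30 correct bits, 16−3=13 errors.
Subtract the second batch: 30−8=22 correct bits and 13−8=5 errors.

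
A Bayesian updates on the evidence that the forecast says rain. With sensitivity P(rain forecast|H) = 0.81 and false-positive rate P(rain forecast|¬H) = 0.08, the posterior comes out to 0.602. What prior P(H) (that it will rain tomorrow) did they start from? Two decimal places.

P(H) = 0.13

In odds form, posterior odds = prior odds × likelihood ratio, so prior odds = posterior odds ÷ LR.
Posterior odds = 0.602/(1−0.602) = 1.5126. LR = 0.81/0.08 = 10.1250.
Prior odds = 1.5126/10.1250 = 0.1494, so P(H) = 0.1494/(1+0.1494) ≈ 0.13.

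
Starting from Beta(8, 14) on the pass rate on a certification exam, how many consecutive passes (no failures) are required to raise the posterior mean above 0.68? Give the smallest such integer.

k = 22

After k passes and 0 failures the posterior is Beta(8+k, 14), with mean (8+k)/(8+14+k).
Set (8+k)/(22+k) > 0.68 and solve: k > (0.68·22 − 8)/(1 − 0.68) = 21.750.
The smallest integer exceeding 21.750 is 22.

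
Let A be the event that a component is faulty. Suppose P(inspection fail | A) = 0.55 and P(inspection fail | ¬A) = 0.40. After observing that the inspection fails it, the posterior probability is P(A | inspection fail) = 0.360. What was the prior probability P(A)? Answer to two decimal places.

P(A) = 0.29

Bayes' rule in odds form gives O(A|E) = O(A)·[P(E|A)/P(E|¬A)], hence O(A) = O(A|E)/LR.
Posterior odds = 0.360/(1−0.360) = 0.5625. LR = 0.55/0.40 = 1.3750.
Prior odds = 0.5625/1.3750 = 0.4091, so P(A) = 0.4091/(1+0.4091) ≈ 0.29.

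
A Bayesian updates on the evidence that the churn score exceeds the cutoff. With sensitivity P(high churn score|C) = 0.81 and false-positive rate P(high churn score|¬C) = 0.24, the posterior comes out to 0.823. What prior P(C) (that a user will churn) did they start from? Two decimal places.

P(C) = 0.58

Bayes' rule in odds form gives O(C|E) = O(C)·[P(E|C)/P(E|¬C)], hence O(C) = O(C|E)/LR.
Posterior odds = 0.823/(1−0.823) = 4.6497. LR = 0.81/0.24 = 3.3750.
Prior odds = 4.6497/3.3750 = 1.3777, so P(C) = 1.3777/(1+1.3777) ≈ 0.58.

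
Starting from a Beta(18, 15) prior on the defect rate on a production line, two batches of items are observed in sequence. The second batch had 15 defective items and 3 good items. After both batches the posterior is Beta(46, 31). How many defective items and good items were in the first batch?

13 defective items and 13 good items

Because Beta–binomial updating is additive in the counts, the combined data contributed (α_post−α_prior, β_post−β_prior) successes and failures.
Total across both batches: 46−18=28 defective items, 31−15=16 good items.
Subtract the second batch: 28−15=13 defective items and 16−3=13 good items.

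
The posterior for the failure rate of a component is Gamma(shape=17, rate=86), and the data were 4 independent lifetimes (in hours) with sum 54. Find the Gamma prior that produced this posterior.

Gamma–exponential conjugacy: posterior shape = α + n, posterior rate = β + Σtᵢ.
So α = 17 − 4 = 13 and β = 86 − 54 = 32.

Gamma(shape=13, rate=32)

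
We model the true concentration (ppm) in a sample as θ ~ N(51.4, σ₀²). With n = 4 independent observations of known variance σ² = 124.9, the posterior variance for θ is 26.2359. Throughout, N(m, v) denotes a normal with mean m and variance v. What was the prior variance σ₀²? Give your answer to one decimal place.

For the Normal–Normal model with known σ², precisions add: τ_n = τ₀ + n/σ².
So 1/σ₀² = 1/26.2359 − 4/124.9 = 0.038116 − 0.032026 = 0.006090.
Hence σ₀² = 1/0.006090 ≈ 164.2.

σ₀² = 164.2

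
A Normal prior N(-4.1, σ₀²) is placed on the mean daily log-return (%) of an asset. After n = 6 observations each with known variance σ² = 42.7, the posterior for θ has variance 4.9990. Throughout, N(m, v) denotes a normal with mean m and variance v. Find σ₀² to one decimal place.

Posterior precision equals prior precision plus data precision: 1/σ_n² = 1/σ₀² + n/σ².
So 1/σ₀² = 1/4.9990 − 6/42.7 = 0.200040 − 0.140515 = 0.059525.
Hence σ₀² = 1/0.059525 ≈ 16.8.

σ₀² = 16.8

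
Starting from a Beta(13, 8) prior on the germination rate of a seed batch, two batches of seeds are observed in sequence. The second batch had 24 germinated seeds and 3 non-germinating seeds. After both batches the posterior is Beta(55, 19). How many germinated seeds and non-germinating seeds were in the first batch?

Sequential conjugate updates are equivalent to a single update on the pooled data, so total successes = posterior α − prior α and total failures = posterior β − prior β.
Total across both batches: 55−13=42 germinated seeds, 19−8=11 non-germinating seeds.
Subtract the second batch: 42−24=18 germinated seeds and 11−3=8 non-germinating seeds.

18 germinated seeds and 8 non-germinating seeds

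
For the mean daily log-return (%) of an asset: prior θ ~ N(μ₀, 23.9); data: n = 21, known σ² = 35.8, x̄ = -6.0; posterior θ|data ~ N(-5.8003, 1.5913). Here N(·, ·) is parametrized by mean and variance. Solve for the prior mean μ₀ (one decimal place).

The posterior mean is a precision-weighted average: μ_n = (τ₀μ₀ + τ_data·x̄)/(τ₀+τ_data), with τ₀=1/σ₀² and τ_data=n/σ².
Here τ₀ = 1/23.9 = 0.041841 and τ_data = 21/35.8 = 0.586592, so τ_n = 0.628433.
Rearranging for μ₀: μ₀ = (μ_n·τ_n − τ_data·x̄)/τ₀ = (-5.8003·0.628433 − 0.586592·-6.0) / 0.041841 = -0.125548/0.041841 ≈ -3.0.

μ₀ = -3.0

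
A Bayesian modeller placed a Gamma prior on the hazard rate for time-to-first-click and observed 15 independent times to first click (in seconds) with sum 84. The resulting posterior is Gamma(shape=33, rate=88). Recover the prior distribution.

Gamma–exponential conjugacy: posterior shape = α + n, posterior rate = β + Σtᵢ.
So α = 33 − 15 = 18 and β = 88 − 84 = 4.

Gamma(shape=18, rate=4)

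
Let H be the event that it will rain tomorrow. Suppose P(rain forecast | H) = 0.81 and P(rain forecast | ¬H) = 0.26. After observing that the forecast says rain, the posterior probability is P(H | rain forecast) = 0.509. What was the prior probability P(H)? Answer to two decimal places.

P(H) = 0.25

Bayes' rule in odds form gives O(H|E) = O(H)·[P(E|H)/P(E|¬H)], hence O(H) = O(H|E)/LR.
Posterior odds = 0.509/(1−0.509) = 1.0367. LR = 0.81/0.26 = 3.1154.
Prior odds = 1.0367/3.1154 = 0.3328, so P(H) = 0.3328/(1+0.3328) ≈ 0.25.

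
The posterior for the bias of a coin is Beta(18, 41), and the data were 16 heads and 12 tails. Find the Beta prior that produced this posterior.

Beta(2, 29)

Under Beta–binomial conjugacy the posterior parameters are (α+s, β+f).
So α = 18 − 16 = 2 and β = 41 − 12 = 29.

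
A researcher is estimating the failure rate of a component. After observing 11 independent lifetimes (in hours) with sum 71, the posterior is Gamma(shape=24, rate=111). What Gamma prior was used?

For an exponential likelihood with a Gamma(α, β) prior on the rate, n observations with total T give posterior Gamma(α+n, β+T).
So α = 24 − 11 = 13 and β = 111 − 71 = 40.

Gamma(shape=13, rate=40)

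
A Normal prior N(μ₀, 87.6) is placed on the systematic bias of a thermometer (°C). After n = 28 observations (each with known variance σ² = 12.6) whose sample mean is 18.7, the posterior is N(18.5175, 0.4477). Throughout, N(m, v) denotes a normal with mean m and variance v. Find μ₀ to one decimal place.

With known observation variance, the Normal–Normal posterior has precision τ_n = τ₀ + n/σ² and mean μ_n = (τ₀μ₀ + (n/σ²)x̄)/τ_n.
Here τ₀ = 1/87.6 = 0.011416 and τ_data = 28/12.6 = 2.222222, so τ_n = 2.233638.
Rearranging for μ₀: μ₀ = (μ_n·τ_n − τ_data·x̄)/τ₀ = (18.5175·2.233638 − 2.222222·18.7) / 0.011416 = -0.194160/0.011416 ≈ -17.0.

μ₀ = -17.0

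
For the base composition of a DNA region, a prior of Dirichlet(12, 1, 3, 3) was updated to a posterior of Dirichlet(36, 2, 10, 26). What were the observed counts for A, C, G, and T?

counts (24, 1, 7, 23)

For a Dirichlet(α) prior with multinomial counts c, the posterior is Dirichlet(α + c) componentwise.
Counts are posterior − prior componentwise: 36−12=24, 2−1=1, 10−3=7, 26−3=23.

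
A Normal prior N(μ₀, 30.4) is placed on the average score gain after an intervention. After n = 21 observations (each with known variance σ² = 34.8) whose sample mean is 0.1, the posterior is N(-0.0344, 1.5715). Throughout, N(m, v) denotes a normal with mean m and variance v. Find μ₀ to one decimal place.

The posterior mean is a precision-weighted average: μ_n = (τ₀μ₀ + τ_data·x̄)/(τ₀+τ_data), with τ₀=1/σ₀² and τ_data=n/σ².
Here τ₀ = 1/30.4 = 0.032895 and τ_data = 21/34.8 = 0.603448, so τ_n = 0.636343.
Rearranging for μ₀: μ₀ = (μ_n·τ_n − τ_data·x̄)/τ₀ = (-0.0344·0.636343 − 0.603448·0.1) / 0.032895 = -0.082235/0.032895 ≈ -2.5.

μ₀ = -2.5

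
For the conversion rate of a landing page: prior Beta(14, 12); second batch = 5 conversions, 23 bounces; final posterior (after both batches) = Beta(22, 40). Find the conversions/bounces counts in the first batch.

Sequential conjugate updates are equivalent to a single update on the pooled data, so total successes = posterior α − prior α and total failures = posterior β − prior β.
Total across both batches: 22−14=8 conversions, 40−12=28 bounces.
Subtract the second batch: 8−5=3 conversions and 28−23=5 bounces.

3 conversions and 5 bounces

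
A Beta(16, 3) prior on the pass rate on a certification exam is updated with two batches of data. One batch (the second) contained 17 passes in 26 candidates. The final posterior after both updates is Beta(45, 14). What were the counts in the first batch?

12 passes and 2 failures

Sequential conjugate updates are equivalent to a single update on the pooled data, so total successes = posterior α − prior α and total failures = posterior β − prior β.
Total across both batches: 45−16=29 passes, 14−3=11 failures.
Subtract the second batch: 29−17=12 passes and 11−9=2 failures.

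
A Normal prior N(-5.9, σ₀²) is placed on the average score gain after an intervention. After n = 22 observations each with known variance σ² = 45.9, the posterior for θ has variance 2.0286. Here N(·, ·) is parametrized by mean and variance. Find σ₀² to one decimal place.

σ₀² = 73.3

Posterior precision equals prior precision plus data precision: 1/σ_n² = 1/σ₀² + n/σ².
So 1/σ₀² = 1/2.0286 − 22/45.9 = 0.492951 − 0.479303 = 0.013648.
Hence σ₀² = 1/0.013648 ≈ 73.3.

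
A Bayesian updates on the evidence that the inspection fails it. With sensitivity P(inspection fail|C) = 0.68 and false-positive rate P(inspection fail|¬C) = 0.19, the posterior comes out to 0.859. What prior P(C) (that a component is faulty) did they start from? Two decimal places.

P(C) = 0.63

In odds form, posterior odds = prior odds × likelihood ratio, so prior odds = posterior odds ÷ LR.
Posterior odds = 0.859/(1−0.859) = 6.0922. LR = 0.68/0.19 = 3.5789.
Prior odds = 6.0922/3.5789 = 1.7023, so P(C) = 1.7023/(1+1.7023) ≈ 0.63.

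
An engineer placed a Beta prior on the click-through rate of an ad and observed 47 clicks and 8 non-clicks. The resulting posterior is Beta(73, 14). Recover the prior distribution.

Beta(26, 6)

Beta is conjugate to the binomial likelihood: posterior = Beta(a+s, b+f).
Subtract the data counts: 73−47=26, 14−8=6.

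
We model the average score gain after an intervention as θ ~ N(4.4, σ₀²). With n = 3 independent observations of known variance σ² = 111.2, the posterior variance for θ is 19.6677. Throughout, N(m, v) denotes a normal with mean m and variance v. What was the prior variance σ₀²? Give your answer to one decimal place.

For the Normal–Normal model with known σ², precisions add: τ_n = τ₀ + n/σ².
So 1/σ₀² = 1/19.6677 − 3/111.2 = 0.050845 − 0.026978 = 0.023867.
Hence σ₀² = 1/0.023867 ≈ 41.9.

σ₀² = 41.9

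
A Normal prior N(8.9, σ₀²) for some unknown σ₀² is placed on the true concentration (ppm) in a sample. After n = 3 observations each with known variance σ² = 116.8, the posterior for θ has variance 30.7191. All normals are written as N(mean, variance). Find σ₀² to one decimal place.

σ₀² = 145.6

Posterior precision equals prior precision plus data precision: 1/σ_n² = 1/σ₀² + n/σ².
So 1/σ₀² = 1/30.7191 − 3/116.8 = 0.032553 − 0.025685 = 0.006868.
Hence σ₀² = 1/0.006868 ≈ 145.6.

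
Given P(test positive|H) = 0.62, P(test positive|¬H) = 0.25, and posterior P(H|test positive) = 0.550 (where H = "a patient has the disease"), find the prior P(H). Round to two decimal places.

P(H) = 0.33

In odds form, posterior odds = prior odds × likelihood ratio, so prior odds = posterior odds ÷ LR.
Posterior odds = 0.550/(1−0.550) = 1.2222. LR = 0.62/0.25 = 2.4800.
Prior odds = 1.2222/2.4800 = 0.4928, so P(H) = 0.4928/(1+0.4928) ≈ 0.33.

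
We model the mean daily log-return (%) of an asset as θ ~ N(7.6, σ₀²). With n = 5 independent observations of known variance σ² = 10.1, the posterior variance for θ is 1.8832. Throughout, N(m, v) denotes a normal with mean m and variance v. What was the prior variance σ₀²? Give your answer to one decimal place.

σ₀² = 27.8

Posterior precision equals prior precision plus data precision: 1/σ_n² = 1/σ₀² + n/σ².
So 1/σ₀² = 1/1.8832 − 5/10.1 = 0.531011 − 0.495050 = 0.035961.
Hence σ₀² = 1/0.035961 ≈ 27.8.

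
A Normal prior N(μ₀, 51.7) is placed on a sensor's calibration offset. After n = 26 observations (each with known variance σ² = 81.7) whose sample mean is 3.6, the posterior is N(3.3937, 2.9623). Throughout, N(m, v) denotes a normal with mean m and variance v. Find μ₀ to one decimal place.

The posterior mean is a precision-weighted average: μ_n = (τ₀μ₀ + τ_data·x̄)/(τ₀+τ_data), with τ₀=1/σ₀² and τ_data=n/σ².
Here τ₀ = 1/51.7 = 0.019342 and τ_data = 26/81.7 = 0.318237, so τ_n = 0.337579.
Rearranging for μ₀: μ₀ = (μ_n·τ_n − τ_data·x̄)/τ₀ = (3.3937·0.337579 − 0.318237·3.6) / 0.019342 = -0.000011/0.019342 ≈ 0.0.

μ₀ = 0.0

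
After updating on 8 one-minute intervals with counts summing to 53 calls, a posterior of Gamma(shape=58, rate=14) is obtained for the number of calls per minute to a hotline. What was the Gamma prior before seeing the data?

Gamma(shape=5, rate=6)

Gamma–Poisson conjugacy: posterior shape = α + Σxᵢ, posterior rate = β + n.
So α = 58 − 53 = 5 and β = 14 − 8 = 6.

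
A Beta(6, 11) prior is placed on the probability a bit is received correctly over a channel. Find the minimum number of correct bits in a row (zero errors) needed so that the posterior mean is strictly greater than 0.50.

k = 6

After k correct bits and 0 errors the posterior is Beta(6+k, 11), with mean (6+k)/(6+11+k).
Set (6+k)/(17+k) > 0.50 and solve: k > (0.50·17 − 6)/(1 − 0.50) = 5.000.
The smallest integer exceeding 5.000 is 6.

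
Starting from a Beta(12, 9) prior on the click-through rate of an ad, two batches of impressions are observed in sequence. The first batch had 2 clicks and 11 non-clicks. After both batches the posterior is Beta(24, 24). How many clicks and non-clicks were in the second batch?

10 clicks and 4 non-clicks

Sequential conjugate updates are equivalent to a single update on the pooled data, so total successes = posterior α − prior α and total failures = posterior β − prior β.
Total across both batches: 24−12=12 clicks, 24−9=15 non-clicks.
Subtract the first batch: 12−2=10 clicks and 15−11=4 non-clicks.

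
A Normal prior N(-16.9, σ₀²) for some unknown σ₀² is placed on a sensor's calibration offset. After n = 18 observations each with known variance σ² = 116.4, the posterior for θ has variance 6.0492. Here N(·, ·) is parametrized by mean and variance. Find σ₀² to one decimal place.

For the Normal–Normal model with known σ², precisions add: τ_n = τ₀ + n/σ².
So 1/σ₀² = 1/6.0492 − 18/116.4 = 0.165311 − 0.154639 = 0.010672.
Hence σ₀² = 1/0.010672 ≈ 93.7.

σ₀² = 93.7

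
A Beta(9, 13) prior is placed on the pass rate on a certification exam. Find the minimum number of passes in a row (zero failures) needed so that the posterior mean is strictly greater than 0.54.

k = 7

After k passes and 0 failures the posterior is Beta(9+k, 13), with mean (9+k)/(9+13+k).
Set (9+k)/(22+k) > 0.54 and solve: k > (0.54·22 − 9)/(1 − 0.54) = 6.261.
The smallest integer exceeding 6.261 is 7, and checking k=7: (16)/(29) = 0.5517 > 0.54.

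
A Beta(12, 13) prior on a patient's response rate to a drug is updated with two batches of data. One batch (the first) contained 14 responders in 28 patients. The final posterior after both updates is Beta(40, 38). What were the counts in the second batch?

Sequential conjugate updates are equivalent to a single update on the pooled data, so total successes = posterior α − prior α and total failures = posterior β − prior β.
Total across both batches: 40−12=28 responders, 38−13=25 non-responders.
Subtract the first batch: 28−14=14 responders and 25−14=11 non-responders.

14 responders and 11 non-responders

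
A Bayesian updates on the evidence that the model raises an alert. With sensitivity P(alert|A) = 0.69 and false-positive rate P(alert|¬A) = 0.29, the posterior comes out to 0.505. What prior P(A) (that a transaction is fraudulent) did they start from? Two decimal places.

In odds form, posterior odds = prior odds × likelihood ratio, so prior odds = posterior odds ÷ LR.
Posterior odds = 0.505/(1−0.505) = 1.0202. LR = 0.69/0.29 = 2.3793.
Prior odds = 1.0202/2.3793 = 0.4288, so P(A) = 0.4288/(1+0.4288) ≈ 0.30.

P(A) = 0.30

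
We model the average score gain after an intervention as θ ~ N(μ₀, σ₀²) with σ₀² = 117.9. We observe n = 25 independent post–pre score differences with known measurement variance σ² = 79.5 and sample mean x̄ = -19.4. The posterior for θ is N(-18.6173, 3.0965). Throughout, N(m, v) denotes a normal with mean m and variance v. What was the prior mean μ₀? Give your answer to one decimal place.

μ₀ = 10.4

With known observation variance, the Normal–Normal posterior has precision τ_n = τ₀ + n/σ² and mean μ_n = (τ₀μ₀ + (n/σ²)x̄)/τ_n.
Here τ₀ = 1/117.9 = 0.008482 and τ_data = 25/79.5 = 0.314465, so τ_n = 0.322947.
Rearranging for μ₀: μ₀ = (μ_n·τ_n − τ_data·x̄)/τ₀ = (-18.6173·0.322947 − 0.314465·-19.4) / 0.008482 = 0.088220/0.008482 ≈ 10.4.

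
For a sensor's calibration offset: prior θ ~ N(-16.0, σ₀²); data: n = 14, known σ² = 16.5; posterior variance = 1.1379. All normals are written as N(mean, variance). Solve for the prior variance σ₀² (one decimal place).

Posterior precision equals prior precision plus data precision: 1/σ_n² = 1/σ₀² + n/σ².
So 1/σ₀² = 1/1.1379 − 14/16.5 = 0.878812 − 0.848485 = 0.030327.
Hence σ₀² = 1/0.030327 ≈ 33.0.

σ₀² = 33.0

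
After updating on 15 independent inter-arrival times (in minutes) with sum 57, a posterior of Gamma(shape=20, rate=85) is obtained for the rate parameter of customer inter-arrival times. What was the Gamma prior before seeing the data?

Gamma–exponential conjugacy: posterior shape = α + n, posterior rate = β + Σtᵢ.
So α = 20 − 15 = 5 and β = 85 − 57 = 28.

Gamma(shape=5, rate=28)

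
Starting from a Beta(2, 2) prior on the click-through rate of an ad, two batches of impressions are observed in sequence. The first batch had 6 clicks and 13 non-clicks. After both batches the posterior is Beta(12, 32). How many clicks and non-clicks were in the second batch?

4 clicks and 17 non-clicks

Sequential conjugate updates are equivalent to a single update on the pooled data, so total successes = posterior α − prior α and total failures = posterior β − prior β.
Total across both batches: 12−2=10 clicks, 32−2=30 non-clicks.
Subtract the first batch: 10−6=4 clicks and 30−13=17 non-clicks.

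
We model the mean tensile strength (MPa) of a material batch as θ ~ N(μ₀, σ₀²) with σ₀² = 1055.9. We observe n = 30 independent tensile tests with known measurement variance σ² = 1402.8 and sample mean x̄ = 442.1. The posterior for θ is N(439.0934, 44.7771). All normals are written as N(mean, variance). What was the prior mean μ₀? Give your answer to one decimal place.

With known observation variance, the Normal–Normal posterior has precision τ_n = τ₀ + n/σ² and mean μ_n = (τ₀μ₀ + (n/σ²)x̄)/τ_n.
Here τ₀ = 1/1055.9 = 0.000947 and τ_data = 30/1402.8 = 0.021386, so τ_n = 0.022333.
Rearranging for μ₀: μ₀ = (μ_n·τ_n − τ_data·x̄)/τ₀ = (439.0934·0.022333 − 0.021386·442.1) / 0.000947 = 0.351522/0.000947 ≈ 371.2.

μ₀ = 371.2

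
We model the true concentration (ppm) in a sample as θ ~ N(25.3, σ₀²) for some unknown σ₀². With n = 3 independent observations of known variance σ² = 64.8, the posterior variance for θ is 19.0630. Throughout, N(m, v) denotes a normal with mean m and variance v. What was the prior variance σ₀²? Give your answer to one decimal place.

σ₀² = 162.3

Posterior precision equals prior precision plus data precision: 1/σ_n² = 1/σ₀² + n/σ².
So 1/σ₀² = 1/19.0630 − 3/64.8 = 0.052458 − 0.046296 = 0.006162.
Hence σ₀² = 1/0.006162 ≈ 162.3.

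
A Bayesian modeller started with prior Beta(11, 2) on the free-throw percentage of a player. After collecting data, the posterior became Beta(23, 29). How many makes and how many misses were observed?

12 makes and 27 misses

Beta is conjugate to the binomial likelihood: posterior = Beta(a+s, b+f).
So s = 23 − 11 = 12 and f = 29 − 2 = 27.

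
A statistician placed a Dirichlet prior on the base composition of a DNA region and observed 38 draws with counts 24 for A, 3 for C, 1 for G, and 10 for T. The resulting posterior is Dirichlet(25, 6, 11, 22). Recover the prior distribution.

For a Dirichlet(α) prior with multinomial counts c, the posterior is Dirichlet(α + c) componentwise.
Subtract each count from the matching posterior parameter: 25−24=1, 6−3=3, 11−1=10, 22−10=12.

Dirichlet(1, 3, 10, 12)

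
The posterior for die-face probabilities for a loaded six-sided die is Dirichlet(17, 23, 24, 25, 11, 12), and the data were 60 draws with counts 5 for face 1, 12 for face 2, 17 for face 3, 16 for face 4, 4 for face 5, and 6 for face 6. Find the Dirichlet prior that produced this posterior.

Dirichlet(12, 11, 7, 9, 7, 6)

For a Dirichlet(α) prior with multinomial counts c, the posterior is Dirichlet(α + c) componentwise.
Subtract each count from the matching posterior parameter: 17−5=12, 23−12=11, 24−17=7, 25−16=9, 11−4=7, 12−6=6.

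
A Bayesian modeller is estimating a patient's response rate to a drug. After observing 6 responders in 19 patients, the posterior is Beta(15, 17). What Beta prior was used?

Under Beta–binomial conjugacy the posterior parameters are (a+s, b+f).
So a = 15 − 6 = 9 and b = 17 − 13 = 4.

Beta(9, 4)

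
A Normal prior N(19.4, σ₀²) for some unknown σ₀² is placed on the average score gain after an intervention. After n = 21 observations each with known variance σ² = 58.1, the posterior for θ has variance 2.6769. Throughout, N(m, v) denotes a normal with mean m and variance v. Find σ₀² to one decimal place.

For the Normal–Normal model with known σ², precisions add: τ_n = τ₀ + n/σ².
So 1/σ₀² = 1/2.6769 − 21/58.1 = 0.373566 − 0.361446 = 0.012120.
Hence σ₀² = 1/0.012120 ≈ 82.5.

σ₀² = 82.5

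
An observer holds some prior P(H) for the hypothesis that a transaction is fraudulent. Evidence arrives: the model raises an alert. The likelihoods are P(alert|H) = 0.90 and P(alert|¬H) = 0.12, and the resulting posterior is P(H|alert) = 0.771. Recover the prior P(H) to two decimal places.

In odds form, posterior odds = prior odds × likelihood ratio, so prior odds = posterior odds ÷ LR.
Posterior odds = 0.771/(1−0.771) = 3.3668. LR = 0.90/0.12 = 7.5000.
Prior odds = 3.3668/7.5000 = 0.4489, so P(H) = 0.4489/(1+0.4489) ≈ 0.31.

P(H) = 0.31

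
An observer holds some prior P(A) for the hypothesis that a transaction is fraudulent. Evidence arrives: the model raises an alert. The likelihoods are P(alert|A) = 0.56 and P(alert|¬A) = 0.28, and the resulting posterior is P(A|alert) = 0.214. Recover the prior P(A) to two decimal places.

In odds form, posterior odds = prior odds × likelihood ratio, so prior odds = posterior odds ÷ LR.
Posterior odds = 0.214/(1−0.214) = 0.2723. LR = 0.56/0.28 = 2.0000.
Prior odds = 0.2723/2.0000 = 0.1361, so P(A) = 0.1361/(1+0.1361) ≈ 0.12.

P(A) = 0.12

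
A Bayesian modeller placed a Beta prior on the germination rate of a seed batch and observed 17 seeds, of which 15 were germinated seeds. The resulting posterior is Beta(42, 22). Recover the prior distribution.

Under Beta–binomial conjugacy the posterior parameters are (α+s, β+f).
So α = 42 − 15 = 27 and β = 22 − 2 = 20.

Beta(27, 20)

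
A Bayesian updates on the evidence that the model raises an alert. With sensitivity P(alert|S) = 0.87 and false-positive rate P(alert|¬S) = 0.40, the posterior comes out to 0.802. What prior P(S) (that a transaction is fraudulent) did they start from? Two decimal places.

P(S) = 0.65

Bayes' rule in odds form gives O(S|E) = O(S)·[P(E|S)/P(E|¬S)], hence O(S) = O(S|E)/LR.
Posterior odds = 0.802/(1−0.802) = 4.0505. LR = 0.87/0.40 = 2.1750.
Prior odds = 4.0505/2.1750 = 1.8623, so P(S) = 1.8623/(1+1.8623) ≈ 0.65.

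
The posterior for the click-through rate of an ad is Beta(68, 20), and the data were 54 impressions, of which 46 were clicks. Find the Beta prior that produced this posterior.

Under Beta–binomial conjugacy the posterior parameters are (a+s, b+f).
Subtract the data counts: 68−46=22, 20−8=12.

Beta(22, 12)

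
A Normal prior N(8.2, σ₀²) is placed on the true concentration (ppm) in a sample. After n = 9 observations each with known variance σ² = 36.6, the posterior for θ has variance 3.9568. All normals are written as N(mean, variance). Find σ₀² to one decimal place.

For the Normal–Normal model with known σ², precisions add: τ_n = τ₀ + n/σ².
So 1/σ₀² = 1/3.9568 − 9/36.6 = 0.252729 − 0.245902 = 0.006827.
Hence σ₀² = 1/0.006827 ≈ 146.5.

σ₀² = 146.5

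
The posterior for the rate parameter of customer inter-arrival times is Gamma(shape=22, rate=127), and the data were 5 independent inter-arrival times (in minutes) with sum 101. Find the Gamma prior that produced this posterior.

Gamma(shape=17, rate=26)

For an exponential likelihood with a Gamma(α, β) prior on the rate, n observations with total T give posterior Gamma(α+n, β+T).
So α = 22 − 5 = 17 and β = 127 − 101 = 26.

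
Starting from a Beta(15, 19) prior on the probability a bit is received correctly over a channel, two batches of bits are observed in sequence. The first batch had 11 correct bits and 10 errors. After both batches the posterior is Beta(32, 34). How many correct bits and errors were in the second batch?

6 correct bits and 5 errors

Because Beta–binomial updating is additive in the counts, the combined data contributed (α_post−α_prior, β_post−β_prior) successes and failures.
Total across both batches: 32−15=17 correct bits, 34−19=15 errors.
Subtract the first batch: 17−11=6 correct bits and 15−10=5 errors.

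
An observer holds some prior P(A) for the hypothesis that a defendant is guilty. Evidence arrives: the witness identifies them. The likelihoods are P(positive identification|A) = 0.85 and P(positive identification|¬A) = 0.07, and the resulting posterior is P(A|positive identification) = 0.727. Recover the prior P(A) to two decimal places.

In odds form, posterior odds = prior odds × likelihood ratio, so prior odds = posterior odds ÷ LR.
Posterior odds = 0.727/(1−0.727) = 2.6630. LR = 0.85/0.07 = 12.1429.
Prior odds = 2.6630/12.1429 = 0.2193, so P(A) = 0.2193/(1+0.2193) ≈ 0.18.

P(A) = 0.18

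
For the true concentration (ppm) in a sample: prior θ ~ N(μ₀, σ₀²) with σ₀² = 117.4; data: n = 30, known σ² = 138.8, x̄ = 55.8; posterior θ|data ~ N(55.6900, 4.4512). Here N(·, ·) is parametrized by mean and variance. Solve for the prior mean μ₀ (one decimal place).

With known observation variance, the Normal–Normal posterior has precision τ_n = τ₀ + n/σ² and mean μ_n = (τ₀μ₀ + (n/σ²)x̄)/τ_n.
Here τ₀ = 1/117.4 = 0.008518 and τ_data = 30/138.8 = 0.216138, so τ_n = 0.224656.
Rearranging for μ₀: μ₀ = (μ_n·τ_n − τ_data·x̄)/τ₀ = (55.6900·0.224656 − 0.216138·55.8) / 0.008518 = 0.450592/0.008518 ≈ 52.9.

μ₀ = 52.9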